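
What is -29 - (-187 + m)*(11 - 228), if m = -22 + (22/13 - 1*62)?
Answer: -760094/13 ≈ -58469.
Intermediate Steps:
m = -1070/13 (m = -22 + (22*(1/13) - 62) = -22 + (22/13 - 62) = -22 - 784/13 = -1070/13 ≈ -82.308)
-29 - (-187 + m)*(11 - 228) = -29 - (-187 - 1070/13)*(11 - 228) = -29 - (-3501)*(-217)/13 = -29 - 1*759717/13 = -29 - 759717/13 = -760094/13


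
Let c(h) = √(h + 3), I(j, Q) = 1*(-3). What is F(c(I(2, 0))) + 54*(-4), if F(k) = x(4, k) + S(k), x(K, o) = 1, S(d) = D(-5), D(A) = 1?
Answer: -214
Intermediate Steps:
S(d) = 1
I(j, Q) = -3
c(h) = √(3 + h)
F(k) = 2 (F(k) = 1 + 1 = 2)
F(c(I(2, 0))) + 54*(-4) = 2 + 54*(-4) = 2 - 216 = -214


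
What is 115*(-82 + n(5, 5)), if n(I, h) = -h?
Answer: -10005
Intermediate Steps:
115*(-82 + n(5, 5)) = 115*(-82 - 1*5) = 115*(-82 - 5) = 115*(-87) = -10005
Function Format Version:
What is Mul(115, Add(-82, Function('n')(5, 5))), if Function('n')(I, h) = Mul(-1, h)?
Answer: -10005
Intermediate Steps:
Mul(115, Add(-82, Function('n')(5, 5))) = Mul(115, Add(-82, Mul(-1, 5))) = Mul(115, Add(-82, -5)) = Mul(115, -87) = -10005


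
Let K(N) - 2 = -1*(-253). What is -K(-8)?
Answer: -255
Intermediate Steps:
K(N) = 255 (K(N) = 2 - 1*(-253) = 2 + 253 = 255)
-K(-8) = -1*255 = -255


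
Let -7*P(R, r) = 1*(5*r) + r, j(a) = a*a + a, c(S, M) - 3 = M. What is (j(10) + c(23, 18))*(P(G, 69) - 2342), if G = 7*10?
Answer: -2201848/7 ≈ -3.1455e+5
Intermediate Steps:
c(S, M) = 3 + M
G = 70
j(a) = a + a² (j(a) = a² + a = a + a²)
P(R, r) = -6*r/7 (P(R, r) = -(1*(5*r) + r)/7 = -(5*r + r)/7 = -6*r/7)
(j(10) + c(23, 18))*(P(G, 69) - 2342) = (10*(1 + 10) + (3 + 18))*(-6/7*69 - 2342) = (10*11 + 21)*(-414/7 - 2342) = (110 + 21)*(-16808/7) = 131*(-16808/7) = -2201848/7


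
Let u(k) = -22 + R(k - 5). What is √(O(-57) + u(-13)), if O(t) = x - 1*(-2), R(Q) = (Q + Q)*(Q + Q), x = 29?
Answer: 3*√145 ≈ 36.125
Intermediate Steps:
R(Q) = 4*Q² (R(Q) = (2*Q)*(2*Q) = 4*Q²)
O(t) = 31 (O(t) = 29 - 1*(-2) = 29 + 2 = 31)
u(k) = -22 + 4*(-5 + k)² (u(k) = -22 + 4*(k - 5)² = -22 + 4*(-5 + k)²)
√(O(-57) + u(-13)) = √(31 + (-22 + 4*(-5 - 13)²)) = √(31 + (-22 + 4*(-18)²)) = √(31 + (-22 + 4*324)) = √(31 + (-22 + 1296)) = √(31 + 1274) = √1305 = 3*√145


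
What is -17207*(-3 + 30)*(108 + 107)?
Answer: -99886635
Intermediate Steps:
-17207*(-3 + 30)*(108 + 107) = -464589*215 = -17207*5805 = -99886635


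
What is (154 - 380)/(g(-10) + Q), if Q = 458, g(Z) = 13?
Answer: -226/471 ≈ -0.47983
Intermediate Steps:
(154 - 380)/(g(-10) + Q) = (154 - 380)/(13 + 458) = -226/471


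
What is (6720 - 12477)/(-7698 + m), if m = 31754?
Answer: -5757/24056 ≈ -0.23932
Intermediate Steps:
(6720 - 12477)/(-7698 + m) = (6720 - 12477)/(-7698 + 31754) = -5757/24056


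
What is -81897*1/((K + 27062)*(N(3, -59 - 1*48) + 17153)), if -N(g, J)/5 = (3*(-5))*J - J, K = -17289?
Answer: -81897/83979389 ≈ -0.00097520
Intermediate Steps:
N(g, J) = 80*J (N(g, J) = -5*((3*(-5))*J - J) = -5*(-15*J - J) = -(-80)*J = 80*J)
-81897*1/((K + 27062)*(N(3, -59 - 1*48) + 17153)) = -81897*1/((-17289 + 27062)*(80*(-59 - 1*48) + 17153)) = -81897*1/(9773*(80*(-59 - 48) + 17153)) = -81897*1/(9773*(80*(-107) + 17153)) = -81897*1/(9773*(-8560 + 17153)) = -81897/(9773*8593) = -81897/83979389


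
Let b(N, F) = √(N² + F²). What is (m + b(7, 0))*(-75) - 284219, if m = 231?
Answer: -302069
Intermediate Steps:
b(N, F) = √(F² + N²)
(m + b(7, 0))*(-75) - 284219 = (231 + √(0² + 7²))*(-75) - 284219 = (231 + √(0 + 49))*(-75) - 284219 = (231 + √49)*(-75) - 284219 = (231 + 7)*(-75) - 284219 = 238*(-75) - 284219 = -17850 - 284219 = -302069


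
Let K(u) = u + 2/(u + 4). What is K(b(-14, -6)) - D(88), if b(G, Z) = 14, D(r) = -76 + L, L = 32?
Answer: 523/9 ≈ 58.111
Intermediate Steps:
D(r) = -44 (D(r) = -76 + 32 = -44)
K(u) = u + 2/(4 + u)
K(b(-14, -6)) - D(88) = (2 + 14² + 4*14)/(4 + 14) - 1*(-44) = (2 + 196 + 56)/18 + 44 = (1/18)*254 + 44 = 127/9 + 44 = 523/9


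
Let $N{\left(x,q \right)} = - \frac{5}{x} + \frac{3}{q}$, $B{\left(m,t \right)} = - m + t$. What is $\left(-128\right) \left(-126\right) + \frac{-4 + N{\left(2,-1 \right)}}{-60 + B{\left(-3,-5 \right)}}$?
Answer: $\frac{1999891}{124} \approx 16128.0$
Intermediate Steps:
$B{\left(m,t \right)} = t - m$
$\left(-128\right) \left(-126\right) + \frac{-4 + N{\left(2,-1 \right)}}{-60 + B{\left(-3,-5 \right)}} = \left(-128\right) \left(-126\right) + \frac{-4 + \left(- \frac{5}{2} + \frac{3}{-1}\right)}{-60 - 2} = 16128 + \frac{-4 + \left(\left(-5\right) \frac{1}{2} + 3 \left(-1\right)\right)}{-60 + \left(-5 + 3\right)} = 16128 + \frac{-4 - \frac{11}{2}}{-60 - 2} = 16128 + \frac{-4 - \frac{11}{2}}{-62} = 16128 - - \frac{19}{124} = 16128 + \frac{19}{124} = \frac{1999891}{124}$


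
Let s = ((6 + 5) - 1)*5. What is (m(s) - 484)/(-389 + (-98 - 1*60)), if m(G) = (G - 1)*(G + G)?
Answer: -4416/547 ≈ -8.0731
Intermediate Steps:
s = 50 (s = (11 - 1)*5 = 10*5 = 50)
m(G) = 2*G*(-1 + G) (m(G) = (-1 + G)*(2*G) = 2*G*(-1 + G))
(m(s) - 484)/(-389 + (-98 - 1*60)) = (2*50*(-1 + 50) - 484)/(-389 + (-98 - 1*60)) = (2*50*49 - 484)/(-389 + (-98 - 60)) = (4900 - 484)/(-389 - 158) = 4416/(-547) = 4416*(-1/547) = -4416/547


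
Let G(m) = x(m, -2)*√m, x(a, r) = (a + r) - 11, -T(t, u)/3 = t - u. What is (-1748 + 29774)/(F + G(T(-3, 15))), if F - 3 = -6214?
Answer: -174069486/38485747 - 3447198*√6/38485747 ≈ -4.7424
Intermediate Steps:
T(t, u) = -3*t + 3*u (T(t, u) = -3*(t - u) = -3*t + 3*u)
x(a, r) = -11 + a + r
F = -6211 (F = 3 - 6214 = -6211)
G(m) = √m*(-13 + m) (G(m) = (-11 + m - 2)*√m = (-13 + m)*√m = √m*(-13 + m))
(-1748 + 29774)/(F + G(T(-3, 15))) = (-1748 + 29774)/(-6211 + √(-3*(-3) + 3*15)*(-13 + (-3*(-3) + 3*15))) = 28026/(-6211 + √(9 + 45)*(-13 + (9 + 45))) = 28026/(-6211 + √54*(-13 + 54)) = 28026/(-6211 + (3*√6)*41) = 28026/(-6211 + 123*√6)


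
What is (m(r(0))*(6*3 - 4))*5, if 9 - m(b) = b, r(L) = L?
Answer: 630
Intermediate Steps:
m(b) = 9 - b
(m(r(0))*(6*3 - 4))*5 = ((9 - 1*0)*(6*3 - 4))*5 = ((9 + 0)*(18 - 4))*5 = (9*14)*5 = 126*5 = 630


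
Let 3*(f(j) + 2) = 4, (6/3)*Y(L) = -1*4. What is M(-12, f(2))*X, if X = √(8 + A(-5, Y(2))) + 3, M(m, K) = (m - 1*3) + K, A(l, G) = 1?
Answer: -94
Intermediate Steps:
Y(L) = -2 (Y(L) = (-1*4)/2 = (½)*(-4) = -2)
f(j) = -⅔ (f(j) = -2 + (⅓)*4 = -2 + 4/3 = -⅔)
M(m, K) = -3 + K + m (M(m, K) = (m - 3) + K = (-3 + m) + K = -3 + K + m)
X = 6 (X = √(8 + 1) + 3 = √9 + 3 = 3 + 3 = 6)
M(-12, f(2))*X = (-3 - ⅔ - 12)*6 = -47/3*6 = -94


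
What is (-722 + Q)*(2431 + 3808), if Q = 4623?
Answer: 24338339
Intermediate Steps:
(-722 + Q)*(2431 + 3808) = (-722 + 4623)*(2431 + 3808) = 3901*6239 = 24338339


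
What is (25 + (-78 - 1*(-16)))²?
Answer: 1369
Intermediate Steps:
(25 + (-78 - 1*(-16)))² = (25 + (-78 + 16))² = (25 - 62)² = (-37)² = 1369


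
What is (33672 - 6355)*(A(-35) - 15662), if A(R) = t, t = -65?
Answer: -429614459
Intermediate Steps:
A(R) = -65
(33672 - 6355)*(A(-35) - 15662) = (33672 - 6355)*(-65 - 15662) = 27317*(-15727) = -429614459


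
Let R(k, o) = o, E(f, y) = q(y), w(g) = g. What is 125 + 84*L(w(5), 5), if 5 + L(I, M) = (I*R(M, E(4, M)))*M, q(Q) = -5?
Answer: -10795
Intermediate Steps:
E(f, y) = -5
L(I, M) = -5 - 5*I*M (L(I, M) = -5 + (I*(-5))*M = -5 + (-5*I)*M = -5 - 5*I*M)
125 + 84*L(w(5), 5) = 125 + 84*(-5 - 5*5*5) = 125 + 84*(-5 - 125) = 125 + 84*(-130) = 125 - 10920 = -10795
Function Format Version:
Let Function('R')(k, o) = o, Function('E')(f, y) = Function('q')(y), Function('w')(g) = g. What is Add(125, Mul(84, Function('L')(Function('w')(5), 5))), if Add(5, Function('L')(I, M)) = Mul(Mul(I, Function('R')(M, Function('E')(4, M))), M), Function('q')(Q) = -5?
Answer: -10795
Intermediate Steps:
Function('E')(f, y) = -5
Function('L')(I, M) = Add(-5, Mul(-5, I, M)) (Function('L')(I, M) = Add(-5, Mul(Mul(I, -5), M)) = Add(-5, Mul(Mul(-5, I), M)) = Add(-5, Mul(-5, I, M)))
Add(125, Mul(84, Function('L')(Function('w')(5), 5))) = Add(125, Mul(84, Add(-5, Mul(-5, 5, 5)))) = Add(125, Mul(84, Add(-5, -125))) = Add(125, Mul(84, -130)) = Add(125, -10920) = -10795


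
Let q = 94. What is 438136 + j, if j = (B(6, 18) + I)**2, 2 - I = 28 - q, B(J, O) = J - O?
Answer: 441272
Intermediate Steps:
I = 68 (I = 2 - (28 - 1*94) = 2 - (28 - 94) = 2 - 1*(-66) = 2 + 66 = 68)
j = 3136 (j = ((6 - 1*18) + 68)**2 = ((6 - 18) + 68)**2 = (-12 + 68)**2 = 56**2 = 3136)
438136 + j = 438136 + 3136 = 441272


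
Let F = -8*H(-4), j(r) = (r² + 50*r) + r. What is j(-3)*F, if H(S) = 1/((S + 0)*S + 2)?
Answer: 64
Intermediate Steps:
j(r) = r² + 51*r
H(S) = 1/(2 + S²) (H(S) = 1/(S*S + 2) = 1/(S² + 2) = 1/(2 + S²))
F = -4/9 (F = -8/(2 + (-4)²) = -8/(2 + 16) = -8/18 = -8*1/18 = -4/9 ≈ -0.44444)
j(-3)*F = -3*(51 - 3)*(-4/9) = -3*48*(-4/9) = -144*(-4/9) = 64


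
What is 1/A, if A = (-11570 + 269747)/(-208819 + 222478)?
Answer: 4553/86059 ≈ 0.052906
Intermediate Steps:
A = 86059/4553 (A = 258177/13659 = 258177*(1/13659) = 86059/4553 ≈ 18.902)
1/A = 1/(86059/4553) = 4553/86059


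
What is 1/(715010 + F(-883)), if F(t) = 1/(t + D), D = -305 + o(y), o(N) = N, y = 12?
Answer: 1176/840851759 ≈ 1.3986e-6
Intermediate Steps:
D = -293 (D = -305 + 12 = -293)
F(t) = 1/(-293 + t) (F(t) = 1/(t - 293) = 1/(-293 + t))
1/(715010 + F(-883)) = 1/(715010 + 1/(-293 - 883)) = 1/(715010 + 1/(-1176)) = 1/(715010 - 1/1176) = 1/(840851759/1176) = 1176/840851759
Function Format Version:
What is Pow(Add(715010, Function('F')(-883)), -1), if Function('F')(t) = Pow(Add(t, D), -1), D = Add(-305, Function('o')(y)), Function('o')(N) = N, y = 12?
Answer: Rational(1176, 840851759) ≈ 1.3986e-6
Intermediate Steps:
D = -293 (D = Add(-305, 12) = -293)
Function('F')(t) = Pow(Add(-293, t), -1) (Function('F')(t) = Pow(Add(t, -293), -1) = Pow(Add(-293, t), -1))
Pow(Add(715010, Function('F')(-883)), -1) = Pow(Add(715010, Pow(Add(-293, -883), -1)), -1) = Pow(Add(715010, Pow(-1176, -1)), -1) = Pow(Add(715010, Rational(-1, 1176)), -1) = Pow(Rational(840851759, 1176), -1) = Rational(1176, 840851759)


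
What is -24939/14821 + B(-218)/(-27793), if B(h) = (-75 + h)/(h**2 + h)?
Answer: -32789185792309/19486290027218 ≈ -1.6827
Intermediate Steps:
B(h) = (-75 + h)/(h + h**2)
-24939/14821 + B(-218)/(-27793) = -24939/14821 + ((-75 - 218)/((-218)*(1 - 218)))/(-27793) = -24939*1/14821 - 1/218*(-293)/(-217)*(-1/27793) = -24939/14821 - 1/218*(-1/217)*(-293)*(-1/27793) = -24939/14821 - 293/47306*(-1/27793) = -24939/14821 + 293/1314775658 = -32789185792309/19486290027218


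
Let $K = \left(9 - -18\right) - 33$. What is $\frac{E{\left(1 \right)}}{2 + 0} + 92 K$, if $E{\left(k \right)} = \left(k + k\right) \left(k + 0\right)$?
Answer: $-551$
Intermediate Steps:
$E{\left(k \right)} = 2 k^{2}$ ($E{\left(k \right)} = 2 k k = 2 k^{2}$)
$K = -6$ ($K = \left(9 + 18\right) - 33 = 27 - 33 = -6$)
$\frac{E{\left(1 \right)}}{2 + 0} + 92 K = \frac{2 \cdot 1^{2}}{2 + 0} + 92 \left(-6\right) = \frac{2 \cdot 1}{2} - 552 = 2 \cdot \frac{1}{2} - 552 = 1 - 552 = -551$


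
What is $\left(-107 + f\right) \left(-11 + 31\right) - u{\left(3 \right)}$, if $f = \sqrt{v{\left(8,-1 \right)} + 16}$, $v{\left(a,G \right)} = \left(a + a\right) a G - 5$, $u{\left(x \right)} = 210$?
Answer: $-2350 + 60 i \sqrt{13} \approx -2350.0 + 216.33 i$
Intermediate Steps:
$v{\left(a,G \right)} = -5 + 2 G a^{2}$ ($v{\left(a,G \right)} = 2 a a G - 5 = 2 a^{2} G - 5 = 2 G a^{2} - 5 = -5 + 2 G a^{2}$)
$f = 3 i \sqrt{13}$ ($f = \sqrt{\left(-5 + 2 \left(-1\right) 8^{2}\right) + 16} = \sqrt{\left(-5 + 2 \left(-1\right) 64\right) + 16} = \sqrt{\left(-5 - 128\right) + 16} = \sqrt{-133 + 16} = \sqrt{-117} = 3 i \sqrt{13} \approx 10.817 i$)
$\left(-107 + f\right) \left(-11 + 31\right) - u{\left(3 \right)} = \left(-107 + 3 i \sqrt{13}\right) \left(-11 + 31\right) - 210 = \left(-107 + 3 i \sqrt{13}\right) 20 - 210 = \left(-2140 + 60 i \sqrt{13}\right) - 210 = -2350 + 60 i \sqrt{13}$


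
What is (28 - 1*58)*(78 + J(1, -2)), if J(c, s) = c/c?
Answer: -2370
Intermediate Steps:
J(c, s) = 1
(28 - 1*58)*(78 + J(1, -2)) = (28 - 1*58)*(78 + 1) = (28 - 58)*79 = -30*79 = -2370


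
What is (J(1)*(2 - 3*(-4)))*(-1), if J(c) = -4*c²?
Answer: 56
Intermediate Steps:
(J(1)*(2 - 3*(-4)))*(-1) = ((-4*1²)*(2 - 3*(-4)))*(-1) = ((-4*1)*(2 + 12))*(-1) = -4*14*(-1) = -56*(-1) = 56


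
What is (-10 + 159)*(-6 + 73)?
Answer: 9983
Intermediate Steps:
(-10 + 159)*(-6 + 73) = 149*67 = 9983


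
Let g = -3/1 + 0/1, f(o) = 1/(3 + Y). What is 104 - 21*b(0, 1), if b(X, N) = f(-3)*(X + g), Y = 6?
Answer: 111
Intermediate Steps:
f(o) = ⅑ (f(o) = 1/(3 + 6) = 1/9 = ⅑)
g = -3 (g = -3*1 + 0*1 = -3 + 0 = -3)
b(X, N) = -⅓ + X/9 (b(X, N) = (X - 3)/9 = (-3 + X)/9 = -⅓ + X/9)
104 - 21*b(0, 1) = 104 - 21*(-⅓ + (⅑)*0) = 104 - 21*(-⅓ + 0) = 104 - 21*(-⅓) = 104 + 7 = 111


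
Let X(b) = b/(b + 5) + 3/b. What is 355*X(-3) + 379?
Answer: -1017/2 ≈ -508.50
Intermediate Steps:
X(b) = 3/b + b/(5 + b) (X(b) = b/(5 + b) + 3/b = 3/b + b/(5 + b))
355*X(-3) + 379 = 355*((15 + (-3)² + 3*(-3))/((-3)*(5 - 3))) + 379 = 355*(-⅓*(15 + 9 - 9)/2) + 379 = 355*(-⅓*½*15) + 379 = 355*(-5/2) + 379 = -1775/2 + 379 = -1017/2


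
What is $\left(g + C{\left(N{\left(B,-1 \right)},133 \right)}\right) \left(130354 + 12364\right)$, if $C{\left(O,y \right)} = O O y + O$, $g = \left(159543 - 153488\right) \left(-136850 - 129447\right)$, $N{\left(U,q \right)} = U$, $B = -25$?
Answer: $-230110687248730$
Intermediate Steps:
$g = -1612428335$ ($g = 6055 \left(-266297\right) = -1612428335$)
$C{\left(O,y \right)} = O + y O^{2}$ ($C{\left(O,y \right)} = O^{2} y + O = y O^{2} + O = O + y O^{2}$)
$\left(g + C{\left(N{\left(B,-1 \right)},133 \right)}\right) \left(130354 + 12364\right) = \left(-1612428335 - 25 \left(1 - 3325\right)\right) \left(130354 + 12364\right) = \left(-1612428335 - 25 \left(1 - 3325\right)\right) 142718 = \left(-1612428335 - -83100\right) 142718 = \left(-1612428335 + 83100\right) 142718 = \left(-1612345235\right) 142718 = -230110687248730$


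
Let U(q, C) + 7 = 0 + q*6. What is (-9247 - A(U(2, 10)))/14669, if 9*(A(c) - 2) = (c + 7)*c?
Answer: -27767/44007 ≈ -0.63097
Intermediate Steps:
U(q, C) = -7 + 6*q (U(q, C) = -7 + (0 + q*6) = -7 + (0 + 6*q) = -7 + 6*q)
A(c) = 2 + c*(7 + c)/9 (A(c) = 2 + ((c + 7)*c)/9 = 2 + ((7 + c)*c)/9 = 2 + (c*(7 + c))/9 = 2 + c*(7 + c)/9)
(-9247 - A(U(2, 10)))/14669 = (-9247 - (2 + (-7 + 6*2)²/9 + 7*(-7 + 6*2)/9))/14669 = (-9247 - (2 + (-7 + 12)²/9 + 7*(-7 + 12)/9))*(1/14669) = (-9247 - (2 + (⅑)*5² + (7/9)*5))*(1/14669) = (-9247 - (2 + (⅑)*25 + 35/9))*(1/14669) = (-9247 - (2 + 25/9 + 35/9))*(1/14669) = (-9247 - 1*26/3)*(1/14669) = (-9247 - 26/3)*(1/14669) = -27767/3*1/14669 = -27767/44007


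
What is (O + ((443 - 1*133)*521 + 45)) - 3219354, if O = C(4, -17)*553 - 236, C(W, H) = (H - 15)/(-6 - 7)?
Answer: -39736759/13 ≈ -3.0567e+6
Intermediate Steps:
C(W, H) = 15/13 - H/13 (C(W, H) = (-15 + H)/(-13) = (-15 + H)*(-1/13) = 15/13 - H/13)
O = 14628/13 (O = (15/13 - 1/13*(-17))*553 - 236 = (15/13 + 17/13)*553 - 236 = (32/13)*553 - 236 = 17696/13 - 236 = 14628/13 ≈ 1125.2)
(O + ((443 - 1*133)*521 + 45)) - 3219354 = (14628/13 + ((443 - 1*133)*521 + 45)) - 3219354 = (14628/13 + ((443 - 133)*521 + 45)) - 3219354 = (14628/13 + (310*521 + 45)) - 3219354 = (14628/13 + (161510 + 45)) - 3219354 = (14628/13 + 161555) - 3219354 = 2114843/13 - 3219354 = -39736759/13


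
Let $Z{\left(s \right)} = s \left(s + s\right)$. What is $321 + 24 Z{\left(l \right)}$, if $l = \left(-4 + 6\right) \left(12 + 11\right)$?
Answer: $101889$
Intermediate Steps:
$l = 46$ ($l = 2 \cdot 23 = 46$)
$Z{\left(s \right)} = 2 s^{2}$ ($Z{\left(s \right)} = s 2 s = 2 s^{2}$)
$321 + 24 Z{\left(l \right)} = 321 + 24 \cdot 2 \cdot 46^{2} = 321 + 24 \cdot 2 \cdot 2116 = 321 + 24 \cdot 4232 = 321 + 101568 = 101889$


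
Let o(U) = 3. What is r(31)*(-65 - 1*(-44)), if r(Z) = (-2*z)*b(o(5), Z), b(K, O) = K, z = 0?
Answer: 0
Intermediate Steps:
r(Z) = 0 (r(Z) = -2*0*3 = 0*3 = 0)
r(31)*(-65 - 1*(-44)) = 0*(-65 - 1*(-44)) = 0*(-65 + 44) = 0*(-21) = 0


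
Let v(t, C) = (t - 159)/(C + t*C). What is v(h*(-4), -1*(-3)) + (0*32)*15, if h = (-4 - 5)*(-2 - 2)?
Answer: 101/143 ≈ 0.70629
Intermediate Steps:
h = 36 (h = -9*(-4) = 36)
v(t, C) = (-159 + t)/(C + C*t)
v(h*(-4), -1*(-3)) + (0*32)*15 = (-159 + 36*(-4))/(((-1*(-3)))*(1 + 36*(-4))) + (0*32)*15 = (-159 - 144)/(3*(1 - 144)) + 0*15 = (⅓)*(-303)/(-143) + 0 = (⅓)*(-1/143)*(-303) + 0 = 101/143 + 0 = 101/143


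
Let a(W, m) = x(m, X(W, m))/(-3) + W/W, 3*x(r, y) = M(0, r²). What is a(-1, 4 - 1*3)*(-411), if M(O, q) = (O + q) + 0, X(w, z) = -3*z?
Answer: -1096/3 ≈ -365.33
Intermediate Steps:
M(O, q) = O + q
x(r, y) = r²/3 (x(r, y) = (0 + r²)/3 = r²/3)
a(W, m) = 1 - m²/9 (a(W, m) = (m²/3)/(-3) + W/W = (m²/3)*(-⅓) + 1 = -m²/9 + 1 = 1 - m²/9)
a(-1, 4 - 1*3)*(-411) = (1 - (4 - 1*3)²/9)*(-411) = (1 - (4 - 3)²/9)*(-411) = (1 - ⅑*1²)*(-411) = (1 - ⅑*1)*(-411) = (1 - ⅑)*(-411) = (8/9)*(-411) = -1096/3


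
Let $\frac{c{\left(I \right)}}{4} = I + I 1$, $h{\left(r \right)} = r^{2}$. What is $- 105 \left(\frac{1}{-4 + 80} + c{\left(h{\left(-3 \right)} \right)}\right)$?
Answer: $- \frac{574665}{76} \approx -7561.4$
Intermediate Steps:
$c{\left(I \right)} = 8 I$ ($c{\left(I \right)} = 4 \left(I + I 1\right) = 4 \left(I + I\right) = 4 \cdot 2 I = 8 I$)
$- 105 \left(\frac{1}{-4 + 80} + c{\left(h{\left(-3 \right)} \right)}\right) = - 105 \left(\frac{1}{-4 + 80} + 8 \left(-3\right)^{2}\right) = - 105 \left(\frac{1}{76} + 8 \cdot 9\right) = - 105 \left(\frac{1}{76} + 72\right) = \left(-105\right) \frac{5473}{76} = - \frac{574665}{76}$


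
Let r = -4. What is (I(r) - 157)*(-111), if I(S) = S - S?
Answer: 17427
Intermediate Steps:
I(S) = 0
(I(r) - 157)*(-111) = (0 - 157)*(-111) = -157*(-111) = 17427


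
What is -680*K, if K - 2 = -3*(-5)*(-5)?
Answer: 49640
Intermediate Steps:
K = -73 (K = 2 - 3*(-5)*(-5) = 2 + 15*(-5) = 2 - 75 = -73)
-680*K = -680*(-73) = 49640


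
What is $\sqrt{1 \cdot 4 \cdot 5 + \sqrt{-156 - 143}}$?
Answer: $\sqrt{20 + i \sqrt{299}} \approx 4.8186 + 1.7942 i$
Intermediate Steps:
$\sqrt{1 \cdot 4 \cdot 5 + \sqrt{-156 - 143}} = \sqrt{4 \cdot 5 + \sqrt{-299}} = \sqrt{20 + i \sqrt{299}}$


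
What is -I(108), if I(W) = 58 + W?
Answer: -166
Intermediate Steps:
-I(108) = -(58 + 108) = -1*166 = -166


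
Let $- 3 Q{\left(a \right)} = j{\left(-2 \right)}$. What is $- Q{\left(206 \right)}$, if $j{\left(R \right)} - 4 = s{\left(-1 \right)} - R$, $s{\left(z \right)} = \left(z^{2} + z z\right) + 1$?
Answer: $3$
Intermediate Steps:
$s{\left(z \right)} = 1 + 2 z^{2}$ ($s{\left(z \right)} = \left(z^{2} + z^{2}\right) + 1 = 2 z^{2} + 1 = 1 + 2 z^{2}$)
$j{\left(R \right)} = 7 - R$ ($j{\left(R \right)} = 4 - \left(-1 - 2 + R\right) = 4 - \left(-3 + R\right) = 7 - R$)
$Q{\left(a \right)} = -3$ ($Q{\left(a \right)} = - \frac{7 - -2}{3} = - \frac{7 + 2}{3} = \left(- \frac{1}{3}\right) 9 = -3$)
$- Q{\left(206 \right)} = \left(-1\right) \left(-3\right) = 3$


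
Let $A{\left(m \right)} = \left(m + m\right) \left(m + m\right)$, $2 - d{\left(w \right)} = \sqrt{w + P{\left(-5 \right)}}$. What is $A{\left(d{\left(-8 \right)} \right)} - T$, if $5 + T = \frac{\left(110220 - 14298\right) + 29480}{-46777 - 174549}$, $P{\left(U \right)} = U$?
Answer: $- \frac{3367852}{110663} - 16 i \sqrt{13} \approx -30.433 - 57.689 i$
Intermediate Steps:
$d{\left(w \right)} = 2 - \sqrt{-5 + w}$ ($d{\left(w \right)} = 2 - \sqrt{w - 5} = 2 - \sqrt{-5 + w}$)
$A{\left(m \right)} = 4 m^{2}$ ($A{\left(m \right)} = 2 m 2 m = 4 m^{2}$)
$T = - \frac{616016}{110663}$ ($T = -5 + \frac{\left(110220 - 14298\right) + 29480}{-46777 - 174549} = -5 + \frac{\left(110220 - 14298\right) + 29480}{-221326} = -5 + \left(95922 + 29480\right) \left(- \frac{1}{221326}\right) = -5 + 125402 \left(- \frac{1}{221326}\right) = -5 - \frac{62701}{110663} = - \frac{616016}{110663} \approx -5.5666$)
$A{\left(d{\left(-8 \right)} \right)} - T = 4 \left(2 - \sqrt{-5 - 8}\right)^{2} - - \frac{616016}{110663} = 4 \left(2 - \sqrt{-13}\right)^{2} + \frac{616016}{110663} = 4 \left(2 - i \sqrt{13}\right)^{2} + \frac{616016}{110663} = \frac{616016}{110663} + 4 \left(2 - i \sqrt{13}\right)^{2}$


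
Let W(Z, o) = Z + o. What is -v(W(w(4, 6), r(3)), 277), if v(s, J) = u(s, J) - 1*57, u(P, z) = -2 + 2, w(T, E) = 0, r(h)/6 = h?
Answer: 57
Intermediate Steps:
r(h) = 6*h
u(P, z) = 0
v(s, J) = -57 (v(s, J) = 0 - 1*57 = 0 - 57 = -57)
-v(W(w(4, 6), r(3)), 277) = -1*(-57) = 57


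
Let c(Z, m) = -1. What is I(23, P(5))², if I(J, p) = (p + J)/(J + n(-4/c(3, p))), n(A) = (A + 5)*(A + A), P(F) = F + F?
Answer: 1089/9025 ≈ 0.12066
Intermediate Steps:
P(F) = 2*F
n(A) = 2*A*(5 + A) (n(A) = (5 + A)*(2*A) = 2*A*(5 + A))
I(J, p) = (J + p)/(72 + J) (I(J, p) = (p + J)/(J + 2*(-4/(-1))*(5 - 4/(-1))) = (J + p)/(J + 2*(-4*(-1))*(5 - 4*(-1))) = (J + p)/(J + 2*4*(5 + 4)) = (J + p)/(J + 2*4*9) = (J + p)/(J + 72) = (J + p)/(72 + J))
I(23, P(5))² = ((23 + 2*5)/(72 + 23))² = ((23 + 10)/95)² = ((1/95)*33)² = (33/95)² = 1089/9025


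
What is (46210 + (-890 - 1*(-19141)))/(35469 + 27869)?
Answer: 64461/63338 ≈ 1.0177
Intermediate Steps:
(46210 + (-890 - 1*(-19141)))/(35469 + 27869) = (46210 + (-890 + 19141))/63338 = (46210 + 18251)*(1/63338) = 64461*(1/63338) = 64461/63338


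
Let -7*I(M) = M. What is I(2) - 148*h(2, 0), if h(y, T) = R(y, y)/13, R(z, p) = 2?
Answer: -2098/91 ≈ -23.055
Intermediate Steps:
h(y, T) = 2/13
I(M) = -M/7
I(2) - 148*h(2, 0) = -⅐*2 - 148*2/13 = -2/7 - 296/13 = -2098/91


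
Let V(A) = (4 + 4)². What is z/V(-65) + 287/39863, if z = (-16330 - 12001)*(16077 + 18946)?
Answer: -39553528085651/2551232 ≈ -1.5504e+7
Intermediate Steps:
z = -992236613 (z = -28331*35023 = -992236613)
V(A) = 64 (V(A) = 8² = 64)
z/V(-65) + 287/39863 = -992236613/64 + 287/39863 = -39553528085651/2551232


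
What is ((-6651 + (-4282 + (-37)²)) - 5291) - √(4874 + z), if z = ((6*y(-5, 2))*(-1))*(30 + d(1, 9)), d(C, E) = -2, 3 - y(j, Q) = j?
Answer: -14855 - √3530 ≈ -14914.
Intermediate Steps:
y(j, Q) = 3 - j
z = -1344 (z = ((6*(3 - 1*(-5)))*(-1))*(30 - 2) = ((6*(3 + 5))*(-1))*28 = ((6*8)*(-1))*28 = (48*(-1))*28 = -48*28 = -1344)
((-6651 + (-4282 + (-37)²)) - 5291) - √(4874 + z) = ((-6651 + (-4282 + (-37)²)) - 5291) - √(4874 - 1344) = ((-6651 + (-4282 + 1369)) - 5291) - √3530 = ((-6651 - 2913) - 5291) - √3530 = (-9564 - 5291) - √3530 = -14855 - √3530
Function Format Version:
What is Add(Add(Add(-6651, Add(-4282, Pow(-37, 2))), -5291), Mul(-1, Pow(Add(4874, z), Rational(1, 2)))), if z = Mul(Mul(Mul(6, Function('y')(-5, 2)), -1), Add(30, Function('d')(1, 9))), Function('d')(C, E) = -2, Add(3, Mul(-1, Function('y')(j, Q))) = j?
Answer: Add(-14855, Mul(-1, Pow(3530, Rational(1, 2)))) ≈ -14914.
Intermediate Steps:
Function('y')(j, Q) = Add(3, Mul(-1, j))
z = -1344 (z = Mul(Mul(Mul(6, Add(3, Mul(-1, -5))), -1), Add(30, -2)) = Mul(Mul(Mul(6, Add(3, 5)), -1), 28) = Mul(Mul(Mul(6, 8), -1), 28) = Mul(Mul(48, -1), 28) = Mul(-48, 28) = -1344)
Add(Add(Add(-6651, Add(-4282, Pow(-37, 2))), -5291), Mul(-1, Pow(Add(4874, z), Rational(1, 2)))) = Add(Add(Add(-6651, Add(-4282, Pow(-37, 2))), -5291), Mul(-1, Pow(Add(4874, -1344), Rational(1, 2)))) = Add(Add(Add(-6651, Add(-4282, 1369)), -5291), Mul(-1, Pow(3530, Rational(1, 2)))) = Add(Add(Add(-6651, -2913), -5291), Mul(-1, Pow(3530, Rational(1, 2)))) = Add(Add(-9564, -5291), Mul(-1, Pow(3530, Rational(1, 2)))) = Add(-14855, Mul(-1, Pow(3530, Rational(1, 2))))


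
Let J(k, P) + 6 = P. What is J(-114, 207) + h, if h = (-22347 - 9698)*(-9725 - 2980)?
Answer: 407131926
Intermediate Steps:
J(k, P) = -6 + P
h = 407131725 (h = -32045*(-12705) = 407131725)
J(-114, 207) + h = (-6 + 207) + 407131725 = 201 + 407131725 = 407131926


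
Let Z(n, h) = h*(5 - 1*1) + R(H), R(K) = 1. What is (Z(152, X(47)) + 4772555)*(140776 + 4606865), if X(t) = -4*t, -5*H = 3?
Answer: 22654812314364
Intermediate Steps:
H = -⅗ (H = -⅕*3 = -⅗ ≈ -0.60000)
Z(n, h) = 1 + 4*h (Z(n, h) = h*(5 - 1*1) + 1 = h*(5 - 1) + 1 = h*4 + 1 = 4*h + 1 = 1 + 4*h)
(Z(152, X(47)) + 4772555)*(140776 + 4606865) = ((1 + 4*(-4*47)) + 4772555)*(140776 + 4606865) = ((1 + 4*(-188)) + 4772555)*4747641 = ((1 - 752) + 4772555)*4747641 = (-751 + 4772555)*4747641 = 4771804*4747641 = 22654812314364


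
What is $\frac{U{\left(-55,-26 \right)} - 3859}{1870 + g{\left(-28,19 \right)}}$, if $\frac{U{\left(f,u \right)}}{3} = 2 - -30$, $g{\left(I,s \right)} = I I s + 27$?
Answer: $- \frac{3763}{16793} \approx -0.22408$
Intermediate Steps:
$g{\left(I,s \right)} = 27 + s I^{2}$ ($g{\left(I,s \right)} = I^{2} s + 27 = s I^{2} + 27 = 27 + s I^{2}$)
$U{\left(f,u \right)} = 96$ ($U{\left(f,u \right)} = 3 \left(2 - -30\right) = 3 \left(2 + 30\right) = 3 \cdot 32 = 96$)
$\frac{U{\left(-55,-26 \right)} - 3859}{1870 + g{\left(-28,19 \right)}} = \frac{96 - 3859}{1870 + \left(27 + 19 \left(-28\right)^{2}\right)} = - \frac{3763}{1870 + \left(27 + 19 \cdot 784\right)} = - \frac{3763}{1870 + \left(27 + 14896\right)} = - \frac{3763}{1870 + 14923} = - \frac{3763}{16793}$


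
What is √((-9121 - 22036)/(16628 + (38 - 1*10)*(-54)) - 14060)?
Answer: 3*I*√89252471127/7558 ≈ 118.58*I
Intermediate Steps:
√((-9121 - 22036)/(16628 + (38 - 1*10)*(-54)) - 14060) = √(-31157/(16628 + (38 - 10)*(-54)) - 14060) = √(-31157/(16628 + 28*(-54)) - 14060) = √(-31157/(16628 - 1512) - 14060) = √(-31157/15116 - 14060) = √(-212562117/15116) = 3*I*√89252471127/7558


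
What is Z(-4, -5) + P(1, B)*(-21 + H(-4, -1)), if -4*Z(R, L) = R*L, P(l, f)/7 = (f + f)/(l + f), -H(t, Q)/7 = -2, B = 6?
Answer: -89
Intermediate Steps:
H(t, Q) = 14 (H(t, Q) = -7*(-2) = 14)
P(l, f) = 14*f/(f + l) (P(l, f) = 7*((f + f)/(l + f)) = 7*((2*f)/(f + l)) = 7*(2*f/(f + l)) = 14*f/(f + l))
Z(R, L) = -L*R/4 (Z(R, L) = -R*L/4 = -L*R/4)
Z(-4, -5) + P(1, B)*(-21 + H(-4, -1)) = -¼*(-5)*(-4) + (14*6/(6 + 1))*(-21 + 14) = -5 + (14*6/7)*(-7) = -5 + (14*6*(⅐))*(-7) = -5 + 12*(-7) = -5 - 84 = -89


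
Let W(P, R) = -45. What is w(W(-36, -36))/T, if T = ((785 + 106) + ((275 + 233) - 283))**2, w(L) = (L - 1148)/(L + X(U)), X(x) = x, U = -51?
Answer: 1193/119563776 ≈ 9.9779e-6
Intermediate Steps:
w(L) = (-1148 + L)/(-51 + L) (w(L) = (L - 1148)/(L - 51) = (-1148 + L)/(-51 + L))
T = 1245456 (T = (891 + (508 - 283))**2 = (891 + 225)**2 = 1116**2 = 1245456)
w(W(-36, -36))/T = ((-1148 - 45)/(-51 - 45))/1245456 = (-1193/(-96))*(1/1245456) = -1/96*(-1193)*(1/1245456) = (1193/96)*(1/1245456) = 1193/119563776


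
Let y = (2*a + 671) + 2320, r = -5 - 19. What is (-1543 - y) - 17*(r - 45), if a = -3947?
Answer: 4533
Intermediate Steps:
r = -24
y = -4903 (y = (2*(-3947) + 671) + 2320 = (-7894 + 671) + 2320 = -7223 + 2320 = -4903)
(-1543 - y) - 17*(r - 45) = (-1543 - 1*(-4903)) - 17*(-24 - 45) = (-1543 + 4903) - 17*(-69) = 3360 - 1*(-1173) = 3360 + 1173 = 4533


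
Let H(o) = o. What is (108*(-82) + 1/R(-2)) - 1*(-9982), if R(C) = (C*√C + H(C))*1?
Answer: 6755/6 + I*√2/6 ≈ 1125.8 + 0.2357*I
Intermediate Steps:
R(C) = C + C^(3/2) (R(C) = (C*√C + C)*1 = (C^(3/2) + C)*1 = (C + C^(3/2))*1 = C + C^(3/2))
(108*(-82) + 1/R(-2)) - 1*(-9982) = (108*(-82) + 1/(-2 + (-2)^(3/2))) - 1*(-9982) = (-8856 + 1/(-2 - 2*I*√2)) + 9982 = 1126 + 1/(-2 - 2*I*√2)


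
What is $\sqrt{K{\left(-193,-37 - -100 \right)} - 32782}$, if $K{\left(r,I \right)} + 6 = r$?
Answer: $i \sqrt{32981} \approx 181.61 i$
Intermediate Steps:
$K{\left(r,I \right)} = -6 + r$
$\sqrt{K{\left(-193,-37 - -100 \right)} - 32782} = \sqrt{\left(-6 - 193\right) - 32782} = \sqrt{-199 - 32782} = \sqrt{-32981} = i \sqrt{32981}$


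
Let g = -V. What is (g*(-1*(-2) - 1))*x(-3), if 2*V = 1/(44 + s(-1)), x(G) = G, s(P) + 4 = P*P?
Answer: 3/82 ≈ 0.036585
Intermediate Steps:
s(P) = -4 + P² (s(P) = -4 + P*P = -4 + P²)
V = 1/82 (V = 1/(2*(44 + (-4 + (-1)²))) = 1/(2*(44 + (-4 + 1))) = 1/(2*(44 - 3)) = (½)/41 = (½)*(1/41) = 1/82 ≈ 0.012195)
g = -1/82 (g = -1*1/82 = -1/82 ≈ -0.012195)
(g*(-1*(-2) - 1))*x(-3) = -(-1*(-2) - 1)/82*(-3) = -(2 - 1)/82*(-3) = -1/82*1*(-3) = -1/82*(-3) = 3/82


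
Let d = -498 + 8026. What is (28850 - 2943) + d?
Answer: 33435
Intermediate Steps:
d = 7528
(28850 - 2943) + d = (28850 - 2943) + 7528 = 25907 + 7528 = 33435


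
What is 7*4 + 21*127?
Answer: 2695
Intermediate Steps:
7*4 + 21*127 = 28 + 2667 = 2695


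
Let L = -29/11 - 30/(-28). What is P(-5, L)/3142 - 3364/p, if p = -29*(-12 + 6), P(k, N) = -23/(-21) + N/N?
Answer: -637804/32991 ≈ -19.333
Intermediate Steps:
L = -241/154 (L = -29*1/11 - 30*(-1/28) = -29/11 + 15/14 = -241/154 ≈ -1.5649)
P(k, N) = 44/21 (P(k, N) = -23*(-1/21) + 1 = 23/21 + 1 = 44/21)
p = 174 (p = -29*(-6) = 174)
P(-5, L)/3142 - 3364/p = (44/21)/3142 - 3364/174 = (44/21)*(1/3142) - 3364*1/174 = 22/32991 - 58/3 = -637804/32991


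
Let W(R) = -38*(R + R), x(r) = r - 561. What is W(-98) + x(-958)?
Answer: 5929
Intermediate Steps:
x(r) = -561 + r
W(R) = -76*R
W(-98) + x(-958) = -76*(-98) + (-561 - 958) = 7448 - 1519 = 5929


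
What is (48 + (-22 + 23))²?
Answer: 2401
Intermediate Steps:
(48 + (-22 + 23))² = (48 + 1)² = 49² = 2401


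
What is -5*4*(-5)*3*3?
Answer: 900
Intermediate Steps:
-5*4*(-5)*3*3 = -(-100)*3*3 = -5*(-60)*3 = 300*3 = 900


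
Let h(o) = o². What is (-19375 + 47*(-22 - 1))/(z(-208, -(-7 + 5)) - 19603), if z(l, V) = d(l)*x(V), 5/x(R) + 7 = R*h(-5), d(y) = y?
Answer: 879608/843969 ≈ 1.0422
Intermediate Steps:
x(R) = 5/(-7 + 25*R) (x(R) = 5/(-7 + R*(-5)²) = 5/(-7 + R*25) = 5/(-7 + 25*R))
z(l, V) = 5*l/(-7 + 25*V) (z(l, V) = l*(5/(-7 + 25*V)) = 5*l/(-7 + 25*V))
(-19375 + 47*(-22 - 1))/(z(-208, -(-7 + 5)) - 19603) = (-19375 + 47*(-22 - 1))/(5*(-208)/(-7 + 25*(-(-7 + 5))) - 19603) = (-19375 + 47*(-23))/(5*(-208)/(-7 + 25*(-1*(-2))) - 19603) = (-19375 - 1081)/(5*(-208)/(-7 + 25*2) - 19603) = -20456/(5*(-208)/(-7 + 50) - 19603) = -20456/(5*(-208)/43 - 19603) = -20456/(5*(-208)*(1/43) - 19603) = -20456/(-1040/43 - 19603) = -20456/(-843969/43) = -20456*(-43/843969) = 879608/843969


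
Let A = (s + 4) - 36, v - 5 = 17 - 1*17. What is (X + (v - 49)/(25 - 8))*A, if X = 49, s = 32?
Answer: 0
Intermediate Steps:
v = 5 (v = 5 + (17 - 1*17) = 5 + (17 - 17) = 5 + 0 = 5)
A = 0 (A = (32 + 4) - 36 = 36 - 36 = 0)
(X + (v - 49)/(25 - 8))*A = (49 + (5 - 49)/(25 - 8))*0 = (49 - 44/17)*0 = (789/17)*0 = 0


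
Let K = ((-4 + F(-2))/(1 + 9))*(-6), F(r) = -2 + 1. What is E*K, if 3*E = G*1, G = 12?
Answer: 12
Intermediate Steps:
F(r) = -1
E = 4 (E = (12*1)/3 = (⅓)*12 = 4)
K = 3 (K = ((-4 - 1)/(1 + 9))*(-6) = -5/10*(-6) = -5*⅒*(-6) = -½*(-6) = 3)
E*K = 4*3 = 12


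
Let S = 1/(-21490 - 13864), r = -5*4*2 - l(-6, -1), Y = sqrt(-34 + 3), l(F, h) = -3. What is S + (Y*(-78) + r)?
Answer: -1308099/35354 - 78*I*sqrt(31) ≈ -37.0 - 434.29*I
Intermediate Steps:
Y = I*sqrt(31) (Y = sqrt(-31) = I*sqrt(31) ≈ 5.5678*I)
r = -37 (r = -5*4*2 - 1*(-3) = -20*2 + 3 = -40 + 3 = -37)
S = -1/35354 (S = 1/(-35354) = -1/35354 ≈ -2.8285e-5)
S + (Y*(-78) + r) = -1/35354 + ((I*sqrt(31))*(-78) - 37) = -1/35354 + (-78*I*sqrt(31) - 37) = -1/35354 + (-37 - 78*I*sqrt(31)) = -1308099/35354 - 78*I*sqrt(31)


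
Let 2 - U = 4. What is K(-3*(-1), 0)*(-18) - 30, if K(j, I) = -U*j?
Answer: -138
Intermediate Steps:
U = -2 (U = 2 - 1*4 = 2 - 4 = -2)
K(j, I) = 2*j (K(j, I) = -(-2)*j = 2*j)
K(-3*(-1), 0)*(-18) - 30 = (2*(-3*(-1)))*(-18) - 30 = (2*3)*(-18) - 30 = 6*(-18) - 30 = -108 - 30 = -138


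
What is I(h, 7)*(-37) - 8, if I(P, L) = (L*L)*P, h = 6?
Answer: -10886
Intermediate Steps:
I(P, L) = P*L² (I(P, L) = L²*P = P*L²)
I(h, 7)*(-37) - 8 = (6*7²)*(-37) - 8 = (6*49)*(-37) - 8 = 294*(-37) - 8 = -10878 - 8 = -10886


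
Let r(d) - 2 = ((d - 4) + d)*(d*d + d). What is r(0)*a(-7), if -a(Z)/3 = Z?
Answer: 42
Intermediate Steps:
a(Z) = -3*Z
r(d) = 2 + (-4 + 2*d)*(d + d**2) (r(d) = 2 + ((d - 4) + d)*(d*d + d) = 2 + ((-4 + d) + d)*(d**2 + d) = 2 + (-4 + 2*d)*(d + d**2))
r(0)*a(-7) = (2 - 4*0 - 2*0**2 + 2*0**3)*(-3*(-7)) = (2 + 0 - 2*0 + 2*0)*21 = (2 + 0 + 0 + 0)*21 = 2*21 = 42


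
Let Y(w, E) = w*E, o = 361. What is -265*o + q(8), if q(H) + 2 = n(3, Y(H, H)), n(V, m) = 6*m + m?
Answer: -95219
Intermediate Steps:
Y(w, E) = E*w
n(V, m) = 7*m
q(H) = -2 + 7*H² (q(H) = -2 + 7*(H*H) = -2 + 7*H²)
-265*o + q(8) = -265*361 + (-2 + 7*8²) = -95665 + (-2 + 7*64) = -95665 + (-2 + 448) = -95665 + 446 = -95219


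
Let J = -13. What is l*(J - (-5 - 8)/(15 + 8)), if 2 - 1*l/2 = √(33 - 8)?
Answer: 1716/23 ≈ 74.609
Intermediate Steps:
l = -6 (l = 4 - 2*√(33 - 8) = 4 - 2*√25 = 4 - 2*5 = 4 - 10 = -6)
l*(J - (-5 - 8)/(15 + 8)) = -6*(-13 - (-5 - 8)/(15 + 8)) = -6*(-13 - (-13)/23) = -6*(-13 - 1*(-13/23)) = -6*(-13 + 13/23) = -6*(-286/23) = 1716/23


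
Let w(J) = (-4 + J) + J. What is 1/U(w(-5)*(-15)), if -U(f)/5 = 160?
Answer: -1/800 ≈ -0.0012500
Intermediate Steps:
w(J) = -4 + 2*J
U(f) = -800 (U(f) = -5*160 = -800)
1/U(w(-5)*(-15)) = 1/(-800) = -1/800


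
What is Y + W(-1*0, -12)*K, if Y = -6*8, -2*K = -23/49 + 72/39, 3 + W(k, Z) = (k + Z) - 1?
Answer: -23560/637 ≈ -36.986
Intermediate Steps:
W(k, Z) = -4 + Z + k (W(k, Z) = -3 + ((k + Z) - 1) = -3 + ((Z + k) - 1) = -3 + (-1 + Z + k) = -4 + Z + k)
K = -877/1274 (K = -(-23/49 + 72/39)/2 = -(-23*1/49 + 72*(1/39))/2 = -(-23/49 + 24/13)/2 = -½*877/637 = -877/1274 ≈ -0.68838)
Y = -48
Y + W(-1*0, -12)*K = -48 + (-4 - 12 - 1*0)*(-877/1274) = -48 + (-4 - 12 + 0)*(-877/1274) = -48 - 16*(-877/1274) = -48 + 7016/637 = -23560/637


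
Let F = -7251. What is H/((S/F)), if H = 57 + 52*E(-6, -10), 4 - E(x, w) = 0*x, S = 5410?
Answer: -384303/1082 ≈ -355.18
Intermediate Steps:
E(x, w) = 4 (E(x, w) = 4 - 0*x = 4 - 1*0 = 4 + 0 = 4)
H = 265 (H = 57 + 52*4 = 57 + 208 = 265)
H/((S/F)) = 265/((5410/(-7251))) = 265/((5410*(-1/7251))) = 265/(-5410/7251) = 265*(-7251/5410) = -384303/1082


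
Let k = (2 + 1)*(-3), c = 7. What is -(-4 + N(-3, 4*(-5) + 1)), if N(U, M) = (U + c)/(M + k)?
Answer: 29/7 ≈ 4.1429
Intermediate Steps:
k = -9 (k = 3*(-3) = -9)
N(U, M) = (7 + U)/(-9 + M) (N(U, M) = (U + 7)/(M - 9) = (7 + U)/(-9 + M))
-(-4 + N(-3, 4*(-5) + 1)) = -(-4 + (7 - 3)/(-9 + (4*(-5) + 1))) = -(-4 + 4/(-9 + (-20 + 1))) = -(-4 + 4/(-9 - 19)) = -(-4 + 4/(-28)) = -(-4 - 1/28*4) = -(-4 - ⅐) = -1*(-29/7) = 29/7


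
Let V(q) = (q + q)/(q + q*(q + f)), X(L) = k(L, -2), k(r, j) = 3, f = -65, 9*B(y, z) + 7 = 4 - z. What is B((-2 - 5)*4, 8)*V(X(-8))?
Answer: 22/549 ≈ 0.040073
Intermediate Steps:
B(y, z) = -1/3 - z/9 (B(y, z) = -7/9 + (4 - z)/9 = -7/9 + (4/9 - z/9) = -1/3 - z/9)
X(L) = 3
V(q) = 2*q/(q + q*(-65 + q)) (V(q) = (q + q)/(q + q*(q - 65)) = (2*q)/(q + q*(-65 + q)) = 2*q/(q + q*(-65 + q)))
B((-2 - 5)*4, 8)*V(X(-8)) = (-1/3 - 1/9*8)*(2/(-64 + 3)) = (-1/3 - 8/9)*(2/(-61)) = -22*(-1)/(9*61) = -11/9*(-2/61) = 22/549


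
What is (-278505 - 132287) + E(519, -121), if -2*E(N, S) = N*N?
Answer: -1090945/2 ≈ -5.4547e+5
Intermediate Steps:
E(N, S) = -N²/2 (E(N, S) = -N*N/2 = -N²/2)
(-278505 - 132287) + E(519, -121) = (-278505 - 132287) - ½*519² = -410792 - ½*269361 = -410792 - 269361/2 = -1090945/2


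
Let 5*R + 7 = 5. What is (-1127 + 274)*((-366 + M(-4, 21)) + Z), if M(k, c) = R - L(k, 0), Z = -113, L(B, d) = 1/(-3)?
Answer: 6129658/15 ≈ 4.0864e+5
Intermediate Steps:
R = -⅖ (R = -7/5 + (⅕)*5 = -7/5 + 1 = -⅖ ≈ -0.40000)
L(B, d) = -⅓
M(k, c) = -1/15 (M(k, c) = -⅖ - 1*(-⅓) = -⅖ + ⅓ = -1/15)
(-1127 + 274)*((-366 + M(-4, 21)) + Z) = (-1127 + 274)*((-366 - 1/15) - 113) = -853*(-5491/15 - 113) = -853*(-7186/15) = 6129658/15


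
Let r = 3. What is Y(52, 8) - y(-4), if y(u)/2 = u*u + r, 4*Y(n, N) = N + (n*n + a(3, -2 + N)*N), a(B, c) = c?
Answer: 652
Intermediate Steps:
Y(n, N) = N/4 + n²/4 + N*(-2 + N)/4 (Y(n, N) = (N + (n*n + (-2 + N)*N))/4 = (N + (n² + N*(-2 + N)))/4 = (N + n² + N*(-2 + N))/4 = N/4 + n²/4 + N*(-2 + N)/4)
y(u) = 6 + 2*u² (y(u) = 2*(u*u + 3) = 2*(u² + 3) = 2*(3 + u²) = 6 + 2*u²)
Y(52, 8) - y(-4) = (-¼*8 + (¼)*8² + (¼)*52²) - (6 + 2*(-4)²) = (-2 + (¼)*64 + (¼)*2704) - (6 + 2*16) = (-2 + 16 + 676) - (6 + 32) = 690 - 1*38 = 690 - 38 = 652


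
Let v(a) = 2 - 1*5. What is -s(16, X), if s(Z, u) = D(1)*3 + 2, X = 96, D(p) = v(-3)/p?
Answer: 7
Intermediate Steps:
v(a) = -3 (v(a) = 2 - 5 = -3)
D(p) = -3/p
s(Z, u) = -7 (s(Z, u) = -3/1*3 + 2 = -3*1*3 + 2 = -3*3 + 2 = -9 + 2 = -7)
-s(16, X) = -1*(-7) = 7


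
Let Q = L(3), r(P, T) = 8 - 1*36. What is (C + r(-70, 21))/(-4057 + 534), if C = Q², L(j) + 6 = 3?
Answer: 19/3523 ≈ 0.0053931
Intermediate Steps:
r(P, T) = -28 (r(P, T) = 8 - 36 = -28)
L(j) = -3 (L(j) = -6 + 3 = -3)
Q = -3
C = 9 (C = (-3)² = 9)
(C + r(-70, 21))/(-4057 + 534) = (9 - 28)/(-4057 + 534) = -19/(-3523) = -19*(-1/3523) = 19/3523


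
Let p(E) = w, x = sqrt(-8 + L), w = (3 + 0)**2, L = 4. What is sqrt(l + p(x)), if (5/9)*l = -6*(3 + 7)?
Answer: 3*I*sqrt(11) ≈ 9.9499*I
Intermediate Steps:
w = 9 (w = 3**2 = 9)
x = 2*I (x = sqrt(-8 + 4) = sqrt(-4) = 2*I ≈ 2.0*I)
l = -108 (l = 9*(-6*(3 + 7))/5 = 9*(-6*10)/5 = (9/5)*(-60) = -108)
p(E) = 9
sqrt(l + p(x)) = sqrt(-108 + 9) = sqrt(-99) = 3*I*sqrt(11)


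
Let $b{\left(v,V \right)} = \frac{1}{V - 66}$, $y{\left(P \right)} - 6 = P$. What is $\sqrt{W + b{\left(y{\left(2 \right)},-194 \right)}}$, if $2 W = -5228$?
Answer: $\frac{i \sqrt{44176665}}{130} \approx 51.127 i$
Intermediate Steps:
$W = -2614$ ($W = \frac{1}{2} \left(-5228\right) = -2614$)
$y{\left(P \right)} = 6 + P$
$b{\left(v,V \right)} = \frac{1}{-66 + V}$
$\sqrt{W + b{\left(y{\left(2 \right)},-194 \right)}} = \sqrt{-2614 + \frac{1}{-66 - 194}} = \sqrt{-2614 + \frac{1}{-260}} = \sqrt{-2614 - \frac{1}{260}} = \sqrt{- \frac{679641}{260}} = \frac{i \sqrt{44176665}}{130}$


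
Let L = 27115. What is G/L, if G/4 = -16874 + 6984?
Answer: -7912/5423 ≈ -1.4590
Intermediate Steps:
G = -39560 (G = 4*(-16874 + 6984) = 4*(-9890) = -39560)
G/L = -39560/27115 = -39560*1/27115 = -7912/5423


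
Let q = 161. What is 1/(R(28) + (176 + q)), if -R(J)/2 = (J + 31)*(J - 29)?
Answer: 1/455 ≈ 0.0021978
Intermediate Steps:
R(J) = -2*(-29 + J)*(31 + J) (R(J) = -2*(J + 31)*(J - 29) = -2*(31 + J)*(-29 + J) = -2*(-29 + J)*(31 + J))
1/(R(28) + (176 + q)) = 1/((1798 - 4*28 - 2*28²) + (176 + 161)) = 1/((1798 - 112 - 2*784) + 337) = 1/((1798 - 112 - 1568) + 337) = 1/(118 + 337) = 1/455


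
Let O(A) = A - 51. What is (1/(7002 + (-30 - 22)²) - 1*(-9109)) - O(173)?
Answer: 87227823/9706 ≈ 8987.0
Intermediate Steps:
O(A) = -51 + A
(1/(7002 + (-30 - 22)²) - 1*(-9109)) - O(173) = (1/(7002 + (-30 - 22)²) - 1*(-9109)) - (-51 + 173) = (1/(7002 + (-52)²) + 9109) - 1*122 = (1/(7002 + 2704) + 9109) - 122 = (1/9706 + 9109) - 122 = 88411955/9706 - 122 = 87227823/9706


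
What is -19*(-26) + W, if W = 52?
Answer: 546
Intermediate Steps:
-19*(-26) + W = -19*(-26) + 52 = 494 + 52 = 546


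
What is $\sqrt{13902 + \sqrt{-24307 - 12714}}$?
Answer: $\sqrt{13902 + i \sqrt{37021}} \approx 117.91 + 0.8159 i$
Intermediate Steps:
$\sqrt{13902 + \sqrt{-24307 - 12714}} = \sqrt{13902 + \sqrt{-37021}} = \sqrt{13902 + i \sqrt{37021}}$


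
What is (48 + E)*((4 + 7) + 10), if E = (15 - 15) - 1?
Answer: 987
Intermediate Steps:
E = -1 (E = 0 - 1 = -1)
(48 + E)*((4 + 7) + 10) = (48 - 1)*((4 + 7) + 10) = 47*(11 + 10) = 47*21 = 987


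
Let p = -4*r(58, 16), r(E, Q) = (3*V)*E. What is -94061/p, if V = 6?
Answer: 94061/4176 ≈ 22.524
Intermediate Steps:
r(E, Q) = 18*E (r(E, Q) = (3*6)*E = 18*E)
p = -4176 (p = -72*58 = -4*1044 = -4176)
-94061/p = -94061/(-4176) = -94061*(-1/4176) = 94061/4176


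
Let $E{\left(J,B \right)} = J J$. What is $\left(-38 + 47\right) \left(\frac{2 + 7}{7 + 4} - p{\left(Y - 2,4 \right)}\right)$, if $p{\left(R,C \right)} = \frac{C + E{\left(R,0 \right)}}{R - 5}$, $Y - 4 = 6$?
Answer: $- \frac{2163}{11} \approx -196.64$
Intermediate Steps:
$Y = 10$ ($Y = 4 + 6 = 10$)
$E{\left(J,B \right)} = J^{2}$
$p{\left(R,C \right)} = \frac{C + R^{2}}{-5 + R}$ ($p{\left(R,C \right)} = \frac{C + R^{2}}{R - 5} = \frac{C + R^{2}}{-5 + R}$)
$\left(-38 + 47\right) \left(\frac{2 + 7}{7 + 4} - p{\left(Y - 2,4 \right)}\right) = \left(-38 + 47\right) \left(\frac{2 + 7}{7 + 4} - \frac{4 + \left(10 - 2\right)^{2}}{-5 + \left(10 - 2\right)}\right) = 9 \left(\frac{9}{11} - \frac{4 + \left(10 - 2\right)^{2}}{-5 + \left(10 - 2\right)}\right) = 9 \left(9 \cdot \frac{1}{11} - \frac{4 + 8^{2}}{-5 + 8}\right) = 9 \left(\frac{9}{11} - \frac{4 + 64}{3}\right) = 9 \left(\frac{9}{11} - \frac{1}{3} \cdot 68\right) = 9 \left(\frac{9}{11} - \frac{68}{3}\right) = 9 \left(- \frac{721}{33}\right) = - \frac{2163}{11}$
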